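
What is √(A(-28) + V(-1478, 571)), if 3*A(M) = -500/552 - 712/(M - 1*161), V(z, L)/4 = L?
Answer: √19189965130/2898 ≈ 47.801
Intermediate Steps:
V(z, L) = 4*L
A(M) = -125/414 - 712/(3*(-161 + M)) (A(M) = (-500/552 - 712/(M - 1*161))/3 = (-500*1/552 - 712/(M - 161))/3 = (-125/138 - 712/(-161 + M))/3 = -125/414 - 712/(3*(-161 + M)))
√(A(-28) + V(-1478, 571)) = √((-78131 - 125*(-28))/(414*(-161 - 28)) + 4*571) = √((1/414)*(-78131 + 3500)/(-189) + 2284) = √((1/414)*(-1/189)*(-74631) + 2284) = √(24877/26082 + 2284) = √(59596165/26082) = √19189965130/2898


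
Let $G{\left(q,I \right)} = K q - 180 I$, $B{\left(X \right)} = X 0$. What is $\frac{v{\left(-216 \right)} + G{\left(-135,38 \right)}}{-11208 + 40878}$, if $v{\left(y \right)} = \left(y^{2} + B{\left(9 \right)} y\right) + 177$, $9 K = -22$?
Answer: $\frac{13441}{9890} \approx 1.359$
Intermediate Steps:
$K = - \frac{22}{9}$ ($K = \frac{1}{9} \left(-22\right) = - \frac{22}{9} \approx -2.4444$)
$B{\left(X \right)} = 0$
$G{\left(q,I \right)} = - 180 I - \frac{22 q}{9}$ ($G{\left(q,I \right)} = - \frac{22 q}{9} - 180 I = - 180 I - \frac{22 q}{9}$)
$v{\left(y \right)} = 177 + y^{2}$ ($v{\left(y \right)} = \left(y^{2} + 0 y\right) + 177 = \left(y^{2} + 0\right) + 177 = y^{2} + 177 = 177 + y^{2}$)
$\frac{v{\left(-216 \right)} + G{\left(-135,38 \right)}}{-11208 + 40878} = \frac{\left(177 + \left(-216\right)^{2}\right) - 6510}{-11208 + 40878} = \frac{\left(177 + 46656\right) + \left(-6840 + 330\right)}{29670} = \left(46833 - 6510\right) \frac{1}{29670} = 40323 \cdot \frac{1}{29670} = \frac{13441}{9890}$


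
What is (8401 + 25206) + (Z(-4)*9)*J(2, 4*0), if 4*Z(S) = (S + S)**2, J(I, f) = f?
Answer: 33607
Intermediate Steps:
Z(S) = S**2 (Z(S) = (S + S)**2/4 = (2*S)**2/4 = (4*S**2)/4 = S**2)
(8401 + 25206) + (Z(-4)*9)*J(2, 4*0) = (8401 + 25206) + ((-4)**2*9)*(4*0) = 33607 + (16*9)*0 = 33607 + 144*0 = 33607 + 0 = 33607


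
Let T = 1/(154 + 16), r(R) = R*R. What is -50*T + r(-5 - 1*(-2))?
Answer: 148/17 ≈ 8.7059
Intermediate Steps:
r(R) = R²
T = 1/170 ≈ 0.0058824
-50*T + r(-5 - 1*(-2)) = -50*1/170 + (-5 - 1*(-2))² = -5/17 + (-5 + 2)² = -5/17 + (-3)² = -5/17 + 9 = 148/17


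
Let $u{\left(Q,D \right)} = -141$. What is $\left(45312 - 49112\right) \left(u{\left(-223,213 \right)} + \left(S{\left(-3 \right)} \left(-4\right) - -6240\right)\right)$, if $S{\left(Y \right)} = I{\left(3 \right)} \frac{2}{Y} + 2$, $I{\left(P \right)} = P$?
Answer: $-23176200$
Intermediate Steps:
$S{\left(Y \right)} = 2 + \frac{6}{Y}$ ($S{\left(Y \right)} = 3 \frac{2}{Y} + 2 = \frac{6}{Y} + 2 = 2 + \frac{6}{Y}$)
$\left(45312 - 49112\right) \left(u{\left(-223,213 \right)} + \left(S{\left(-3 \right)} \left(-4\right) - -6240\right)\right) = \left(45312 - 49112\right) \left(-141 + \left(\left(2 + \frac{6}{-3}\right) \left(-4\right) - -6240\right)\right) = - 3800 \left(-141 + \left(\left(2 + 6 \left(- \frac{1}{3}\right)\right) \left(-4\right) + 6240\right)\right) = - 3800 \left(-141 + \left(\left(2 - 2\right) \left(-4\right) + 6240\right)\right) = - 3800 \left(-141 + \left(0 \left(-4\right) + 6240\right)\right) = - 3800 \left(-141 + \left(0 + 6240\right)\right) = - 3800 \left(-141 + 6240\right) = \left(-3800\right) 6099 = -23176200$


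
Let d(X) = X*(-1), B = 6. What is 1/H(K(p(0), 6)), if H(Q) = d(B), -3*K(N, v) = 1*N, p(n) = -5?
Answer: -1/6 ≈ -0.16667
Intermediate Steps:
K(N, v) = -N/3
d(X) = -X
H(Q) = -6 (H(Q) = -1*6 = -6)
1/H(K(p(0), 6)) = 1/(-6) = -1/6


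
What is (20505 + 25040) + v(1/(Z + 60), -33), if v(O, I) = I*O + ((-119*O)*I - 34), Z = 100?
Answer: 3642827/80 ≈ 45535.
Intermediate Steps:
v(O, I) = -34 - 118*I*O (v(O, I) = I*O + (-119*I*O - 34) = I*O + (-34 - 119*I*O) = -34 - 118*I*O)
(20505 + 25040) + v(1/(Z + 60), -33) = (20505 + 25040) + (-34 - 118*(-33)/(100 + 60)) = 45545 + (-34 - 118*(-33)/160) = 45545 + (-34 - 118*(-33)*1/160) = 45545 + (-34 + 1947/80) = 45545 - 773/80 = 3642827/80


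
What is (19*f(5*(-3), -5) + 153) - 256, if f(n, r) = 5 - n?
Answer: 277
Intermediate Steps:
(19*f(5*(-3), -5) + 153) - 256 = (19*(5 - 5*(-3)) + 153) - 256 = (19*(5 - 1*(-15)) + 153) - 256 = (19*(5 + 15) + 153) - 256 = (19*20 + 153) - 256 = (380 + 153) - 256 = 533 - 256 = 277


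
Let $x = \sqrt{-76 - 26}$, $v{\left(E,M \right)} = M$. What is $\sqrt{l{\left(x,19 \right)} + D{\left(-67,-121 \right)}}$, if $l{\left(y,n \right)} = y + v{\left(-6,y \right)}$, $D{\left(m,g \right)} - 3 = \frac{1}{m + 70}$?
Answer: $\frac{\sqrt{30 + 18 i \sqrt{102}}}{3} \approx 3.45 + 2.9274 i$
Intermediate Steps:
$x = i \sqrt{102}$ ($x = \sqrt{-102} = i \sqrt{102} \approx 10.1 i$)
$D{\left(m,g \right)} = 3 + \frac{1}{70 + m}$ ($D{\left(m,g \right)} = 3 + \frac{1}{m + 70} = 3 + \frac{1}{70 + m}$)
$l{\left(y,n \right)} = 2 y$ ($l{\left(y,n \right)} = y + y = 2 y$)
$\sqrt{l{\left(x,19 \right)} + D{\left(-67,-121 \right)}} = \sqrt{2 i \sqrt{102} + \frac{211 + 3 \left(-67\right)}{70 - 67}} = \sqrt{2 i \sqrt{102} + \frac{211 - 201}{3}} = \sqrt{2 i \sqrt{102} + \frac{1}{3} \cdot 10} = \sqrt{2 i \sqrt{102} + \frac{10}{3}} = \sqrt{\frac{10}{3} + 2 i \sqrt{102}}$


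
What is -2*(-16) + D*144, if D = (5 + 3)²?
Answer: 9248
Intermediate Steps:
D = 64 (D = 8² = 64)
-2*(-16) + D*144 = -2*(-16) + 64*144 = 32 + 9216 = 9248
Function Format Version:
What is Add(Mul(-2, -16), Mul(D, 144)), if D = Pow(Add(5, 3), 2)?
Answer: 9248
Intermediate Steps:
D = 64 (D = Pow(8, 2) = 64)
Add(Mul(-2, -16), Mul(D, 144)) = Add(Mul(-2, -16), Mul(64, 144)) = Add(32, 9216) = 9248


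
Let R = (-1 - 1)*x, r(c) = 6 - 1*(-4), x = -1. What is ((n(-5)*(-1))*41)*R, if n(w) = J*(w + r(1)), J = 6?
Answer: -2460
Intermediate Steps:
r(c) = 10 (r(c) = 6 + 4 = 10)
R = 2 (R = (-1 - 1)*(-1) = -2*(-1) = 2)
n(w) = 60 + 6*w (n(w) = 6*(w + 10) = 6*(10 + w) = 60 + 6*w)
((n(-5)*(-1))*41)*R = (((60 + 6*(-5))*(-1))*41)*2 = (((60 - 30)*(-1))*41)*2 = ((30*(-1))*41)*2 = -30*41*2 = -1230*2 = -2460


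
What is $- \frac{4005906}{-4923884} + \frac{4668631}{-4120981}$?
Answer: $- \frac{3239767484509}{10145616205102} \approx -0.31933$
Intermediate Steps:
$- \frac{4005906}{-4923884} + \frac{4668631}{-4120981} = \left(-4005906\right) \left(- \frac{1}{4923884}\right) + 4668631 \left(- \frac{1}{4120981}\right) = \frac{2002953}{2461942} - \frac{4668631}{4120981} = - \frac{3239767484509}{10145616205102}$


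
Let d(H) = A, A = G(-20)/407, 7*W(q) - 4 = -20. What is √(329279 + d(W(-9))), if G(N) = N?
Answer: √54544728931/407 ≈ 573.83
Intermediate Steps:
W(q) = -16/7 (W(q) = 4/7 + (⅐)*(-20) = 4/7 - 20/7 = -16/7)
A = -20/407 ≈ -0.049140
d(H) = -20/407
√(329279 + d(W(-9))) = √(329279 - 20/407) = √(134016533/407) = √54544728931/407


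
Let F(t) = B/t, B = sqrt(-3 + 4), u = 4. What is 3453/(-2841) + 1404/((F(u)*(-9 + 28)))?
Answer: 5296483/17993 ≈ 294.36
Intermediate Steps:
B = 1 (B = sqrt(1) = 1)
F(t) = 1/t
3453/(-2841) + 1404/((F(u)*(-9 + 28))) = 3453/(-2841) + 1404/(((-9 + 28)/4)) = 3453*(-1/2841) + 1404/(((1/4)*19)) = -1151/947 + 1404/(19/4) = -1151/947 + 1404*(4/19) = -1151/947 + 5616/19 = 5296483/17993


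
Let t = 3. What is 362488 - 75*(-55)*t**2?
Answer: 399613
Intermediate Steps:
362488 - 75*(-55)*t**2 = 362488 - 75*(-55)*3**2 = 362488 - (-4125)*9 = 362488 - 1*(-37125) = 362488 + 37125 = 399613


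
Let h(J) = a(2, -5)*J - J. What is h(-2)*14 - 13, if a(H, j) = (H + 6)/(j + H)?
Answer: 269/3 ≈ 89.667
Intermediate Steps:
a(H, j) = (6 + H)/(H + j)
h(J) = -11*J/3 (h(J) = ((6 + 2)/(2 - 5))*J - J = (8/(-3))*J - J = (-⅓*8)*J - J = -8*J/3 - J = -11*J/3)
h(-2)*14 - 13 = -11/3*(-2)*14 - 13 = (22/3)*14 - 13 = 308/3 - 13 = 269/3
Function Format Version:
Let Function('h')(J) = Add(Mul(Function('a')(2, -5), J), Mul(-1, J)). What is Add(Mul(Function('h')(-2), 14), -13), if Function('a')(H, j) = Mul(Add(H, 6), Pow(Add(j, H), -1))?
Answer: Rational(269, 3) ≈ 89.667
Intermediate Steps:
Function('a')(H, j) = Mul(Pow(Add(H, j), -1), Add(6, H)) (Function('a')(H, j) = Mul(Add(6, H), Pow(Add(H, j), -1)) = Mul(Pow(Add(H, j), -1), Add(6, H)))
Function('h')(J) = Mul(Rational(-11, 3), J) (Function('h')(J) = Add(Mul(Mul(Pow(Add(2, -5), -1), Add(6, 2)), J), Mul(-1, J)) = Add(Mul(Mul(Pow(-3, -1), 8), J), Mul(-1, J)) = Add(Mul(Mul(Rational(-1, 3), 8), J), Mul(-1, J)) = Add(Mul(Rational(-8, 3), J), Mul(-1, J)) = Mul(Rational(-11, 3), J))
Add(Mul(Function('h')(-2), 14), -13) = Add(Mul(Mul(Rational(-11, 3), -2), 14), -13) = Add(Mul(Rational(22, 3), 14), -13) = Add(Rational(308, 3), -13) = Rational(269, 3)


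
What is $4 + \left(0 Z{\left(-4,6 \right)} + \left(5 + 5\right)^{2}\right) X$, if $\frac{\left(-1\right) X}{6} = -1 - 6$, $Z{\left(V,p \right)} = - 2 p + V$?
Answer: $4204$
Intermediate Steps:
$Z{\left(V,p \right)} = V - 2 p$
$X = 42$ ($X = - 6 \left(-1 - 6\right) = \left(-6\right) \left(-7\right) = 42$)
$4 + \left(0 Z{\left(-4,6 \right)} + \left(5 + 5\right)^{2}\right) X = 4 + \left(0 \left(-4 - 12\right) + \left(5 + 5\right)^{2}\right) 42 = 4 + \left(0 \left(-4 - 12\right) + 10^{2}\right) 42 = 4 + \left(0 \left(-16\right) + 100\right) 42 = 4 + \left(0 + 100\right) 42 = 4 + 100 \cdot 42 = 4 + 4200 = 4204$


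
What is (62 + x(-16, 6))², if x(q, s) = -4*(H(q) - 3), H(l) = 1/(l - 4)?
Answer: 137641/25 ≈ 5505.6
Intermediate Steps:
H(l) = 1/(-4 + l)
x(q, s) = 12 - 4/(-4 + q) (x(q, s) = -4*(1/(-4 + q) - 3) = -4*(-3 + 1/(-4 + q)) = 12 - 4/(-4 + q))
(62 + x(-16, 6))² = (62 + 4*(-13 + 3*(-16))/(-4 - 16))² = (62 + 4*(-13 - 48)/(-20))² = (62 + 4*(-1/20)*(-61))² = (62 + 61/5)² = (371/5)² = 137641/25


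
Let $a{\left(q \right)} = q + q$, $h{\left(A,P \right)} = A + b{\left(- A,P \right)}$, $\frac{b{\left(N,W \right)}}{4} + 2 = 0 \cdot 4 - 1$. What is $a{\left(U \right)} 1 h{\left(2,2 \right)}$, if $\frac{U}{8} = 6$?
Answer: $-960$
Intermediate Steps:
$U = 48$ ($U = 8 \cdot 6 = 48$)
$b{\left(N,W \right)} = -12$ ($b{\left(N,W \right)} = -8 + 4 \left(0 \cdot 4 - 1\right) = -8 + 4 \left(0 - 1\right) = -8 + 4 \left(-1\right) = -8 - 4 = -12$)
$h{\left(A,P \right)} = -12 + A$ ($h{\left(A,P \right)} = A - 12 = -12 + A$)
$a{\left(q \right)} = 2 q$
$a{\left(U \right)} 1 h{\left(2,2 \right)} = 2 \cdot 48 \cdot 1 \left(-12 + 2\right) = 96 \cdot 1 \left(-10\right) = 96 \left(-10\right) = -960$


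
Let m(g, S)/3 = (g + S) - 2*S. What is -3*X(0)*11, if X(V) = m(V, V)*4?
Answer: 0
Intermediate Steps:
m(g, S) = -3*S + 3*g (m(g, S) = 3*((g + S) - 2*S) = 3*((S + g) - 2*S) = 3*(g - S) = -3*S + 3*g)
X(V) = 0 (X(V) = (-3*V + 3*V)*4 = 0*4 = 0)
-3*X(0)*11 = -3*0*11 = 0*11 = 0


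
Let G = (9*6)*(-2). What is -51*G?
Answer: 5508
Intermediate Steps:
G = -108 (G = 54*(-2) = -108)
-51*G = -51*(-108) = 5508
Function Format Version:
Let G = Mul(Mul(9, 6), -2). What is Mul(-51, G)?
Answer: 5508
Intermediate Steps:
G = -108 (G = Mul(54, -2) = -108)
Mul(-51, G) = Mul(-51, -108) = 5508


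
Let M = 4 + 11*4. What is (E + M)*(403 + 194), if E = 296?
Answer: 205368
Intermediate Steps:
M = 48 (M = 4 + 44 = 48)
(E + M)*(403 + 194) = (296 + 48)*(403 + 194) = 344*597 = 205368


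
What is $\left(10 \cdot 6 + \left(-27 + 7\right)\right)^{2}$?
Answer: $1600$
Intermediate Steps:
$\left(10 \cdot 6 + \left(-27 + 7\right)\right)^{2} = \left(60 - 20\right)^{2} = 40^{2} = 1600$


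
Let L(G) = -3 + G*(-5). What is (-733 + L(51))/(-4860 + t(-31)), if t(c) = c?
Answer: 991/4891 ≈ 0.20262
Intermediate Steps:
L(G) = -3 - 5*G
(-733 + L(51))/(-4860 + t(-31)) = (-733 + (-3 - 5*51))/(-4860 - 31) = (-733 + (-3 - 255))/(-4891) = (-733 - 258)*(-1/4891) = -991*(-1/4891) = 991/4891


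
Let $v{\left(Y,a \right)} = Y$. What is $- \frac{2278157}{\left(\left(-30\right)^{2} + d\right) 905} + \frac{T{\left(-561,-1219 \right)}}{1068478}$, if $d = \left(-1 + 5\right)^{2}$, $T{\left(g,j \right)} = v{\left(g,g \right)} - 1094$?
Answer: $- \frac{1217766298473}{442873446220} \approx -2.7497$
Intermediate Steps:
$T{\left(g,j \right)} = -1094 + g$ ($T{\left(g,j \right)} = g - 1094 = -1094 + g$)
$d = 16$ ($d = 4^{2} = 16$)
$- \frac{2278157}{\left(\left(-30\right)^{2} + d\right) 905} + \frac{T{\left(-561,-1219 \right)}}{1068478} = - \frac{2278157}{\left(\left(-30\right)^{2} + 16\right) 905} + \frac{-1094 - 561}{1068478} = - \frac{2278157}{\left(900 + 16\right) 905} - \frac{1655}{1068478} = - \frac{2278157}{916 \cdot 905} - \frac{1655}{1068478} = - \frac{2278157}{828980} - \frac{1655}{1068478} = - \frac{1217766298473}{442873446220}$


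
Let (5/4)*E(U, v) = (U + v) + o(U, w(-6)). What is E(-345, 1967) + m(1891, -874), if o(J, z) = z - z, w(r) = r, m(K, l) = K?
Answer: 15943/5 ≈ 3188.6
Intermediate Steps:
o(J, z) = 0
E(U, v) = 4*U/5 + 4*v/5 (E(U, v) = 4*((U + v) + 0)/5 = 4*(U + v)/5 = 4*U/5 + 4*v/5)
E(-345, 1967) + m(1891, -874) = ((4/5)*(-345) + (4/5)*1967) + 1891 = (-276 + 7868/5) + 1891 = 6488/5 + 1891 = 15943/5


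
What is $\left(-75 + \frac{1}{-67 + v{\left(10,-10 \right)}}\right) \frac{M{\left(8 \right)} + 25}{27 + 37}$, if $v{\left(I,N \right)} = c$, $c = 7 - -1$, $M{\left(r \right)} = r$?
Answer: $- \frac{73029}{1888} \approx -38.681$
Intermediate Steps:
$c = 8$ ($c = 7 + 1 = 8$)
$v{\left(I,N \right)} = 8$
$\left(-75 + \frac{1}{-67 + v{\left(10,-10 \right)}}\right) \frac{M{\left(8 \right)} + 25}{27 + 37} = \left(-75 + \frac{1}{-67 + 8}\right) \frac{8 + 25}{27 + 37} = \left(-75 + \frac{1}{-59}\right) \frac{33}{64} = \left(-75 - \frac{1}{59}\right) 33 \cdot \frac{1}{64} = \left(- \frac{4426}{59}\right) \frac{33}{64} = - \frac{73029}{1888}$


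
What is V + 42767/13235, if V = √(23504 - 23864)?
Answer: 42767/13235 + 6*I*√10 ≈ 3.2314 + 18.974*I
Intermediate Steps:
V = 6*I*√10 (V = √(-360) = 6*I*√10 ≈ 18.974*I)
V + 42767/13235 = 6*I*√10 + 42767/13235 = 42767/13235 + 6*I*√10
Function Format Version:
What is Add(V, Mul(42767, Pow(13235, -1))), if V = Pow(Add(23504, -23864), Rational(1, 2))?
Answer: Add(Rational(42767, 13235), Mul(6, I, Pow(10, Rational(1, 2)))) ≈ Add(3.2314, Mul(18.974, I))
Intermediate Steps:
V = Mul(6, I, Pow(10, Rational(1, 2))) (V = Pow(-360, Rational(1, 2)) = Mul(6, I, Pow(10, Rational(1, 2))) ≈ Mul(18.974, I))
Add(V, Mul(42767, Pow(13235, -1))) = Add(Mul(6, I, Pow(10, Rational(1, 2))), Mul(42767, Pow(13235, -1))) = Add(Mul(6, I, Pow(10, Rational(1, 2))), Mul(42767, Rational(1, 13235))) = Add(Mul(6, I, Pow(10, Rational(1, 2))), Rational(42767, 13235)) = Add(Rational(42767, 13235), Mul(6, I, Pow(10, Rational(1, 2))))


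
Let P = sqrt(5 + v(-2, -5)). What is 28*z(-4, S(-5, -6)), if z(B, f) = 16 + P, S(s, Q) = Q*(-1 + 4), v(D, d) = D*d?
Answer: 448 + 28*sqrt(15) ≈ 556.44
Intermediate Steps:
S(s, Q) = 3*Q (S(s, Q) = Q*3 = 3*Q)
P = sqrt(15) (P = sqrt(5 - 2*(-5)) = sqrt(5 + 10) = sqrt(15) ≈ 3.8730)
z(B, f) = 16 + sqrt(15)
28*z(-4, S(-5, -6)) = 28*(16 + sqrt(15)) = 448 + 28*sqrt(15)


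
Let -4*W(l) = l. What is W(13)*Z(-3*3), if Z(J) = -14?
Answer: 91/2 ≈ 45.500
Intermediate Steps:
W(l) = -l/4
W(13)*Z(-3*3) = -¼*13*(-14) = -13/4*(-14) = 91/2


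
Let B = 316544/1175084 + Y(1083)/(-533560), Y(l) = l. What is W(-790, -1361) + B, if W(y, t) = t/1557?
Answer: -148082105618341/244051116061320 ≈ -0.60677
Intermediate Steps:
W(y, t) = t/1557 (W(y, t) = t*(1/1557) = t/1557)
B = 41905650167/156744454760 (B = 316544/1175084 + 1083/(-533560) = 316544*(1/1175084) + 1083*(-1/533560) = 79136/293771 - 1083/533560 = 41905650167/156744454760 ≈ 0.26735)
W(-790, -1361) + B = (1/1557)*(-1361) + 41905650167/156744454760 = -1361/1557 + 41905650167/156744454760 = -148082105618341/244051116061320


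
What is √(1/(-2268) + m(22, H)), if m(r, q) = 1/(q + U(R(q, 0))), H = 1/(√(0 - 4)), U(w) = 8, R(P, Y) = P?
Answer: √(130101881 + 8160264*I)/32382 ≈ 0.35241 + 0.011041*I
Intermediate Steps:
H = -I/2 (H = 1/(√(-4)) = 1/(2*I) = -I/2 ≈ -0.5*I)
m(r, q) = 1/(8 + q) (m(r, q) = 1/(q + 8) = 1/(8 + q))
√(1/(-2268) + m(22, H)) = √(1/(-2268) + 1/(8 - I/2)) = √(-1/2268 + 4*(8 + I/2)/257)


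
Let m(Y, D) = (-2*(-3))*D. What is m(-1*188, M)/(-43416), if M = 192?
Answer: -16/603 ≈ -0.026534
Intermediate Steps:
m(Y, D) = 6*D
m(-1*188, M)/(-43416) = (6*192)/(-43416) = 1152*(-1/43416) = -16/603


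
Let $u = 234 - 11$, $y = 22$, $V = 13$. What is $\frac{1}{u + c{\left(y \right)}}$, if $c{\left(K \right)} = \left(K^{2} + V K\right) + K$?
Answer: $\frac{1}{1015} \approx 0.00098522$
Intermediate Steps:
$u = 223$ ($u = 234 - 11 = 223$)
$c{\left(K \right)} = K^{2} + 14 K$ ($c{\left(K \right)} = \left(K^{2} + 13 K\right) + K = K^{2} + 14 K$)
$\frac{1}{u + c{\left(y \right)}} = \frac{1}{223 + 22 \left(14 + 22\right)} = \frac{1}{223 + 22 \cdot 36} = \frac{1}{223 + 792} = \frac{1}{1015}$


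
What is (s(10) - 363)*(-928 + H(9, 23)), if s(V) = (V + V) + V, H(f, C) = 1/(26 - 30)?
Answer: 1236429/4 ≈ 3.0911e+5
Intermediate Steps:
H(f, C) = -¼ (H(f, C) = 1/(-4) = -¼)
s(V) = 3*V (s(V) = 2*V + V = 3*V)
(s(10) - 363)*(-928 + H(9, 23)) = (3*10 - 363)*(-928 - ¼) = (30 - 363)*(-3713/4) = -333*(-3713/4) = 1236429/4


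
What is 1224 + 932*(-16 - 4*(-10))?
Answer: 23592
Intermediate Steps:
1224 + 932*(-16 - 4*(-10)) = 1224 + 932*(-16 + 40) = 1224 + 932*24 = 1224 + 22368 = 23592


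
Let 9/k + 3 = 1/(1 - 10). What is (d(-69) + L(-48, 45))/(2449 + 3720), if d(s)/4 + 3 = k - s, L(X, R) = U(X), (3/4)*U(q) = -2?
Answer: 5245/129549 ≈ 0.040487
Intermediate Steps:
U(q) = -8/3 (U(q) = (4/3)*(-2) = -8/3)
L(X, R) = -8/3
k = -81/28 (k = 9/(-3 + 1/(1 - 10)) = 9/(-3 + 1/(-9)) = 9/(-3 - ⅑) = 9/(-28/9) = 9*(-9/28) = -81/28 ≈ -2.8929)
d(s) = -165/7 - 4*s (d(s) = -12 + 4*(-81/28 - s) = -12 + (-81/7 - 4*s) = -165/7 - 4*s)
(d(-69) + L(-48, 45))/(2449 + 3720) = ((-165/7 - 4*(-69)) - 8/3)/(2449 + 3720) = ((-165/7 + 276) - 8/3)/6169 = (1767/7 - 8/3)*(1/6169) = (5245/21)*(1/6169) = 5245/129549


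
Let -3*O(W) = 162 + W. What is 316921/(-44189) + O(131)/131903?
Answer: -125421439366/17485985001 ≈ -7.1727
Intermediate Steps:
O(W) = -54 - W/3 (O(W) = -(162 + W)/3 = -54 - W/3)
316921/(-44189) + O(131)/131903 = 316921/(-44189) + (-54 - ⅓*131)/131903 = 316921*(-1/44189) + (-54 - 131/3)*(1/131903) = -316921/44189 - 293/3*1/131903 = -316921/44189 - 293/395709 = -125421439366/17485985001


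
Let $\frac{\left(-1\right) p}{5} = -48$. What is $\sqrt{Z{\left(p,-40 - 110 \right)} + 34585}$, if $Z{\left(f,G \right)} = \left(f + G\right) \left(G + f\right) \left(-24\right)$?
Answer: $i \sqrt{159815} \approx 399.77 i$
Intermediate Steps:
$p = 240$ ($p = \left(-5\right) \left(-48\right) = 240$)
$Z{\left(f,G \right)} = - 24 \left(G + f\right)^{2}$ ($Z{\left(f,G \right)} = \left(G + f\right) \left(G + f\right) \left(-24\right) = \left(G + f\right)^{2} \left(-24\right) = - 24 \left(G + f\right)^{2}$)
$\sqrt{Z{\left(p,-40 - 110 \right)} + 34585} = \sqrt{- 24 \left(\left(-40 - 110\right) + 240\right)^{2} + 34585} = \sqrt{- 24 \left(-150 + 240\right)^{2} + 34585} = \sqrt{- 24 \cdot 90^{2} + 34585} = \sqrt{\left(-24\right) 8100 + 34585} = \sqrt{-194400 + 34585} = \sqrt{-159815} = i \sqrt{159815}$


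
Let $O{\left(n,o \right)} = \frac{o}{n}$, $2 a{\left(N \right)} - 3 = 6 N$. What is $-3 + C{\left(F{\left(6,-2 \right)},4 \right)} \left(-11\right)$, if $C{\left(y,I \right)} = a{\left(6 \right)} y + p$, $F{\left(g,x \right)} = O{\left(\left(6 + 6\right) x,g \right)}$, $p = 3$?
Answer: $\frac{141}{8} \approx 17.625$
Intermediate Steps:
$a{\left(N \right)} = \frac{3}{2} + 3 N$ ($a{\left(N \right)} = \frac{3}{2} + \frac{6 N}{2} = \frac{3}{2} + 3 N$)
$F{\left(g,x \right)} = \frac{g}{12 x}$ ($F{\left(g,x \right)} = \frac{g}{\left(6 + 6\right) x} = \frac{g}{12 x}$)
$C{\left(y,I \right)} = 3 + \frac{39 y}{2}$ ($C{\left(y,I \right)} = \left(\frac{3}{2} + 3 \cdot 6\right) y + 3 = \left(\frac{3}{2} + 18\right) y + 3 = \frac{39 y}{2} + 3 = 3 + \frac{39 y}{2}$)
$-3 + C{\left(F{\left(6,-2 \right)},4 \right)} \left(-11\right) = -3 + \left(3 + \frac{39 \cdot \frac{1}{12} \cdot 6 \frac{1}{-2}}{2}\right) \left(-11\right) = -3 + \left(3 + \frac{39 \cdot \frac{1}{12} \cdot 6 \left(- \frac{1}{2}\right)}{2}\right) \left(-11\right) = -3 + \left(3 + \frac{39}{2} \left(- \frac{1}{4}\right)\right) \left(-11\right) = -3 + \left(3 - \frac{39}{8}\right) \left(-11\right) = -3 - - \frac{165}{8} = -3 + \frac{165}{8} = \frac{141}{8}$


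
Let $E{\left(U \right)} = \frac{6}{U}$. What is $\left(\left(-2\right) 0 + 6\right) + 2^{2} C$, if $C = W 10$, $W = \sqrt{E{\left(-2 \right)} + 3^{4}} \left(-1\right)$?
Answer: $6 - 40 \sqrt{78} \approx -347.27$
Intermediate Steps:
$W = - \sqrt{78}$ ($W = \sqrt{\frac{6}{-2} + 3^{4}} \left(-1\right) = \sqrt{6 \left(- \frac{1}{2}\right) + 81} \left(-1\right) = \sqrt{-3 + 81} \left(-1\right) = \sqrt{78} \left(-1\right) = - \sqrt{78} \approx -8.8318$)
$C = - 10 \sqrt{78}$ ($C = - \sqrt{78} \cdot 10 = - 10 \sqrt{78} \approx -88.318$)
$\left(\left(-2\right) 0 + 6\right) + 2^{2} C = \left(\left(-2\right) 0 + 6\right) + 2^{2} \left(- 10 \sqrt{78}\right) = \left(0 + 6\right) + 4 \left(- 10 \sqrt{78}\right) = 6 - 40 \sqrt{78}$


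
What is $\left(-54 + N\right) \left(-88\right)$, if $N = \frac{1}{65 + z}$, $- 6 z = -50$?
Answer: $\frac{23754}{5} \approx 4750.8$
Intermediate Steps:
$z = \frac{25}{3}$ ($z = \left(- \frac{1}{6}\right) \left(-50\right) = \frac{25}{3} \approx 8.3333$)
$N = \frac{3}{220}$ ($N = \frac{1}{65 + \frac{25}{3}} = \frac{1}{\frac{220}{3}} = \frac{3}{220} \approx 0.013636$)
$\left(-54 + N\right) \left(-88\right) = \left(-54 + \frac{3}{220}\right) \left(-88\right) = \left(- \frac{11877}{220}\right) \left(-88\right) = \frac{23754}{5}$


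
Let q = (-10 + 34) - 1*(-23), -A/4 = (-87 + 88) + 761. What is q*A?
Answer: -143256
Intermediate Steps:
A = -3048 (A = -4*((-87 + 88) + 761) = -4*(1 + 761) = -4*762 = -3048)
q = 47 (q = 24 + 23 = 47)
q*A = 47*(-3048) = -143256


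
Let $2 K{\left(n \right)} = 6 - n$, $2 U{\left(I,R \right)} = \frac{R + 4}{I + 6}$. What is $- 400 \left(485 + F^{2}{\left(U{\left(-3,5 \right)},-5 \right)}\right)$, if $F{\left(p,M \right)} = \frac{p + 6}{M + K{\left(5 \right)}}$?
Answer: $- \frac{1756000}{9} \approx -1.9511 \cdot 10^{5}$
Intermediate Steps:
$U{\left(I,R \right)} = \frac{4 + R}{2 \left(6 + I\right)}$ ($U{\left(I,R \right)} = \frac{\left(R + 4\right) \frac{1}{I + 6}}{2} = \frac{\left(4 + R\right) \frac{1}{6 + I}}{2} = \frac{\frac{1}{6 + I} \left(4 + R\right)}{2} = \frac{4 + R}{2 \left(6 + I\right)}$)
$K{\left(n \right)} = 3 - \frac{n}{2}$ ($K{\left(n \right)} = \frac{6 - n}{2} = 3 - \frac{n}{2}$)
$F{\left(p,M \right)} = \frac{6 + p}{\frac{1}{2} + M}$ ($F{\left(p,M \right)} = \frac{p + 6}{M + \left(3 - \frac{5}{2}\right)} = \frac{6 + p}{M + \left(3 - \frac{5}{2}\right)} = \frac{6 + p}{M + \frac{1}{2}} = \frac{6 + p}{\frac{1}{2} + M}$)
$- 400 \left(485 + F^{2}{\left(U{\left(-3,5 \right)},-5 \right)}\right) = - 400 \left(485 + \left(\frac{2 \left(6 + \frac{4 + 5}{2 \left(6 - 3\right)}\right)}{1 + 2 \left(-5\right)}\right)^{2}\right) = - 400 \left(485 + \left(\frac{2 \left(6 + \frac{1}{2} \cdot \frac{1}{3} \cdot 9\right)}{1 - 10}\right)^{2}\right) = - 400 \left(485 + \left(\frac{2 \left(6 + \frac{1}{2} \cdot \frac{1}{3} \cdot 9\right)}{-9}\right)^{2}\right) = - 400 \left(485 + \left(2 \left(- \frac{1}{9}\right) \left(6 + \frac{3}{2}\right)\right)^{2}\right) = - 400 \left(485 + \left(2 \left(- \frac{1}{9}\right) \frac{15}{2}\right)^{2}\right) = - 400 \left(485 + \left(- \frac{5}{3}\right)^{2}\right) = - 400 \left(485 + \frac{25}{9}\right) = \left(-400\right) \frac{4390}{9} = - \frac{1756000}{9}$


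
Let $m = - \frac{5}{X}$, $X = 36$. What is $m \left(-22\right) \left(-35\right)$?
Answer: $- \frac{1925}{18} \approx -106.94$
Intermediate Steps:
$m = - \frac{5}{36} \approx -0.13889$
$m \left(-22\right) \left(-35\right) = \left(- \frac{5}{36}\right) \left(-22\right) \left(-35\right) = \frac{55}{18} \left(-35\right) = - \frac{1925}{18}$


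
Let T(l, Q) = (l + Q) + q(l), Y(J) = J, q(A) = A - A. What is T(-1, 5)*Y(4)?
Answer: 16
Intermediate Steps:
q(A) = 0
T(l, Q) = Q + l (T(l, Q) = (l + Q) + 0 = (Q + l) + 0 = Q + l)
T(-1, 5)*Y(4) = (5 - 1)*4 = 4*4 = 16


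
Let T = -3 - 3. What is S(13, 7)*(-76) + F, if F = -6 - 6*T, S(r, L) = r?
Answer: -958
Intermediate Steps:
T = -6
F = 30 (F = -6 - 6*(-6) = -6 + 36 = 30)
S(13, 7)*(-76) + F = 13*(-76) + 30 = -988 + 30 = -958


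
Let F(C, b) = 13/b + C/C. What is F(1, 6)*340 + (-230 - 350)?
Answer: 1490/3 ≈ 496.67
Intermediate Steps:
F(C, b) = 1 + 13/b (F(C, b) = 13/b + 1 = 1 + 13/b)
F(1, 6)*340 + (-230 - 350) = ((13 + 6)/6)*340 + (-230 - 350) = ((⅙)*19)*340 - 580 = (19/6)*340 - 580 = 3230/3 - 580 = 1490/3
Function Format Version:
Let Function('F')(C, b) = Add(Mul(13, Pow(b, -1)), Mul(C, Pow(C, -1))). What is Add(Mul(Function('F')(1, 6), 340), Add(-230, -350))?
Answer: Rational(1490, 3) ≈ 496.67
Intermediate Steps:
Function('F')(C, b) = Add(1, Mul(13, Pow(b, -1))) (Function('F')(C, b) = Add(Mul(13, Pow(b, -1)), 1) = Add(1, Mul(13, Pow(b, -1))))
Add(Mul(Function('F')(1, 6), 340), Add(-230, -350)) = Add(Mul(Mul(Pow(6, -1), Add(13, 6)), 340), Add(-230, -350)) = Add(Mul(Mul(Rational(1, 6), 19), 340), -580) = Add(Mul(Rational(19, 6), 340), -580) = Add(Rational(3230, 3), -580) = Rational(1490, 3)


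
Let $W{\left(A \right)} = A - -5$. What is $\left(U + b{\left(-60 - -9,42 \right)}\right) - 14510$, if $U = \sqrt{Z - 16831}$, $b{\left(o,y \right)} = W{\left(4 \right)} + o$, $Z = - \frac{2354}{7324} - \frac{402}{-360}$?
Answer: $-14552 + \frac{i \sqrt{50781859237245}}{54930} \approx -14552.0 + 129.73 i$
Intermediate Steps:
$Z = \frac{87367}{109860}$ ($Z = \left(-2354\right) \frac{1}{7324} - - \frac{67}{60} = - \frac{1177}{3662} + \frac{67}{60} = \frac{87367}{109860} \approx 0.79526$)
$W{\left(A \right)} = 5 + A$ ($W{\left(A \right)} = A + 5 = 5 + A$)
$b{\left(o,y \right)} = 9 + o$ ($b{\left(o,y \right)} = \left(5 + 4\right) + o = 9 + o$)
$U = \frac{i \sqrt{50781859237245}}{54930}$ ($U = \sqrt{\frac{87367}{109860} - 16831} = \sqrt{- \frac{1848966293}{109860}} = \frac{i \sqrt{50781859237245}}{54930} \approx 129.73 i$)
$\left(U + b{\left(-60 - -9,42 \right)}\right) - 14510 = \left(\frac{i \sqrt{50781859237245}}{54930} + \left(9 - 51\right)\right) - 14510 = \left(\frac{i \sqrt{50781859237245}}{54930} - 42\right) - 14510 = \left(-42 + \frac{i \sqrt{50781859237245}}{54930}\right) - 14510 = -14552 + \frac{i \sqrt{50781859237245}}{54930}$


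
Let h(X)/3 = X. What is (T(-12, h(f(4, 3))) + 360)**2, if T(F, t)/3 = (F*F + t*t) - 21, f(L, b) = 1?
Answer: 571536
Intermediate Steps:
h(X) = 3*X
T(F, t) = -63 + 3*F**2 + 3*t**2 (T(F, t) = 3*((F*F + t*t) - 21) = 3*((F**2 + t**2) - 21) = 3*(-21 + F**2 + t**2) = -63 + 3*F**2 + 3*t**2)
(T(-12, h(f(4, 3))) + 360)**2 = ((-63 + 3*(-12)**2 + 3*(3*1)**2) + 360)**2 = ((-63 + 3*144 + 3*3**2) + 360)**2 = ((-63 + 432 + 3*9) + 360)**2 = ((-63 + 432 + 27) + 360)**2 = (396 + 360)**2 = 756**2 = 571536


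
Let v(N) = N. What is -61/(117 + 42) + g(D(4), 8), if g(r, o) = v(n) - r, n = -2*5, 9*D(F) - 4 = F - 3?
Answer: -5218/477 ≈ -10.939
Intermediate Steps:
D(F) = ⅑ + F/9 (D(F) = 4/9 + (F - 3)/9 = 4/9 + (-3 + F)/9 = 4/9 + (-⅓ + F/9) = ⅑ + F/9)
n = -10
g(r, o) = -10 - r
-61/(117 + 42) + g(D(4), 8) = -61/(117 + 42) + (-10 - (⅑ + (⅑)*4)) = -61/159 + (-10 - (⅑ + 4/9)) = -61*1/159 + (-10 - 1*5/9) = -61/159 + (-10 - 5/9) = -61/159 - 95/9 = -5218/477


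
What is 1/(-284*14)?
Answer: -1/3976 ≈ -0.00025151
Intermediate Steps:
1/(-284*14) = 1/(-3976) = -1/3976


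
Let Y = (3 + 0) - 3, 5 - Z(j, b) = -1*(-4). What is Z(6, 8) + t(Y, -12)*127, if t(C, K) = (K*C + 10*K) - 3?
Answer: -15620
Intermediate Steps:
Z(j, b) = 1 (Z(j, b) = 5 - (-1)*(-4) = 5 - 1*4 = 5 - 4 = 1)
Y = 0 (Y = 3 - 3 = 0)
t(C, K) = -3 + 10*K + C*K (t(C, K) = (C*K + 10*K) - 3 = (10*K + C*K) - 3 = -3 + 10*K + C*K)
Z(6, 8) + t(Y, -12)*127 = 1 + (-3 + 10*(-12) + 0*(-12))*127 = 1 + (-3 - 120 + 0)*127 = 1 - 123*127 = 1 - 15621 = -15620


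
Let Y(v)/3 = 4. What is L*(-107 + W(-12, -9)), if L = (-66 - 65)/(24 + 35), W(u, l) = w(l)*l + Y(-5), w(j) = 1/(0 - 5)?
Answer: 61046/295 ≈ 206.94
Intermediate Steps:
Y(v) = 12 (Y(v) = 3*4 = 12)
w(j) = -1/5 (w(j) = 1/(-5) = -1/5)
W(u, l) = 12 - l/5 (W(u, l) = -l/5 + 12 = 12 - l/5)
L = -131/59 ≈ -2.2203
L*(-107 + W(-12, -9)) = -131*(-107 + (12 - 1/5*(-9)))/59 = -131*(-107 + (12 + 9/5))/59 = -131*(-107 + 69/5)/59 = -131/59*(-466/5) = 61046/295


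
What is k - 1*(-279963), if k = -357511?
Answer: -77548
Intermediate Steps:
k - 1*(-279963) = -357511 - 1*(-279963) = -357511 + 279963 = -77548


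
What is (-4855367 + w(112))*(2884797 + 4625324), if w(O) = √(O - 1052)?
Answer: -36464393669407 + 15020242*I*√235 ≈ -3.6464e+13 + 2.3026e+8*I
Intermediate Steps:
w(O) = √(-1052 + O)
(-4855367 + w(112))*(2884797 + 4625324) = (-4855367 + √(-1052 + 112))*(2884797 + 4625324) = (-4855367 + √(-940))*7510121 = (-4855367 + 2*I*√235)*7510121 = -36464393669407 + 15020242*I*√235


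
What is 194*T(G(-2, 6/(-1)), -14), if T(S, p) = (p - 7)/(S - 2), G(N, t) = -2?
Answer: 2037/2 ≈ 1018.5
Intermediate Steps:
T(S, p) = (-7 + p)/(-2 + S)
194*T(G(-2, 6/(-1)), -14) = 194*((-7 - 14)/(-2 - 2)) = 194*(-21/(-4)) = 194*(-¼*(-21)) = 194*(21/4) = 2037/2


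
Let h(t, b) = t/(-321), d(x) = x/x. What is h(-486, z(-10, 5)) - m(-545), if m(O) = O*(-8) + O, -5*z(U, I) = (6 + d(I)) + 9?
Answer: -408043/107 ≈ -3813.5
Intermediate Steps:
d(x) = 1
z(U, I) = -16/5 (z(U, I) = -((6 + 1) + 9)/5 = -(7 + 9)/5 = -⅕*16 = -16/5)
h(t, b) = -t/321 (h(t, b) = t*(-1/321) = -t/321)
m(O) = -7*O (m(O) = -8*O + O = -7*O)
h(-486, z(-10, 5)) - m(-545) = -1/321*(-486) - (-7)*(-545) = 162/107 - 1*3815 = 162/107 - 3815 = -408043/107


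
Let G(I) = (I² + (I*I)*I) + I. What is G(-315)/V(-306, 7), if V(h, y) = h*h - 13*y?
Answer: -6231393/18709 ≈ -333.07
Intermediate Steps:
V(h, y) = h² - 13*y
G(I) = I + I² + I³ (G(I) = (I² + I²*I) + I = (I² + I³) + I = I + I² + I³)
G(-315)/V(-306, 7) = (-315*(1 - 315 + (-315)²))/((-306)² - 13*7) = (-315*(1 - 315 + 99225))/(93636 - 91) = -315*98911/93545 = -31156965*1/93545 = -6231393/18709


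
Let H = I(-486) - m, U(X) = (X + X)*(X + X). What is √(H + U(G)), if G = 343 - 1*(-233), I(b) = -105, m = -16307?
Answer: √1343306 ≈ 1159.0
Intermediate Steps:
G = 576 (G = 343 + 233 = 576)
U(X) = 4*X² (U(X) = (2*X)*(2*X) = 4*X²)
H = 16202 (H = -105 - 1*(-16307) = -105 + 16307 = 16202)
√(H + U(G)) = √(16202 + 4*576²) = √(16202 + 4*331776) = √(16202 + 1327104) = √1343306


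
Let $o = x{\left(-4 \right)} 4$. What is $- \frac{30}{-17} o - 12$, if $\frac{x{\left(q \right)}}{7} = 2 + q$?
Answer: $- \frac{1884}{17} \approx -110.82$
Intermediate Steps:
$x{\left(q \right)} = 14 + 7 q$ ($x{\left(q \right)} = 7 \left(2 + q\right) = 14 + 7 q$)
$o = -56$ ($o = \left(14 + 7 \left(-4\right)\right) 4 = \left(14 - 28\right) 4 = \left(-14\right) 4 = -56$)
$- \frac{30}{-17} o - 12 = - \frac{30}{-17} \left(-56\right) - 12 = \left(-30\right) \left(- \frac{1}{17}\right) \left(-56\right) - 12 = \frac{30}{17} \left(-56\right) - 12 = - \frac{1680}{17} - 12 = - \frac{1884}{17}$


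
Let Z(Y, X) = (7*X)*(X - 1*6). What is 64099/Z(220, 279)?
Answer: 9157/76167 ≈ 0.12022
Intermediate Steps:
Z(Y, X) = 7*X*(-6 + X) (Z(Y, X) = (7*X)*(X - 6) = (7*X)*(-6 + X) = 7*X*(-6 + X))
64099/Z(220, 279) = 64099/((7*279*(-6 + 279))) = 64099/((7*279*273)) = 64099/533169 = 64099*(1/533169) = 9157/76167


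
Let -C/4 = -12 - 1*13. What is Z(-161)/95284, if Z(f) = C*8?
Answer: 200/23821 ≈ 0.0083960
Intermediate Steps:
C = 100 (C = -4*(-12 - 1*13) = -4*(-12 - 13) = -4*(-25) = 100)
Z(f) = 800 (Z(f) = 100*8 = 800)
Z(-161)/95284 = 800/95284 = 800*(1/95284) = 200/23821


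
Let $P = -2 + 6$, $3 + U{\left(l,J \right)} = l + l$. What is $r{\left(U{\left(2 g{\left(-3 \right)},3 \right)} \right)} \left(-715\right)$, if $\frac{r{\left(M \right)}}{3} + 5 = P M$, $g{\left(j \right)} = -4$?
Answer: $173745$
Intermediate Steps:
$U{\left(l,J \right)} = -3 + 2 l$ ($U{\left(l,J \right)} = -3 + \left(l + l\right) = -3 + 2 l$)
$P = 4$
$r{\left(M \right)} = -15 + 12 M$ ($r{\left(M \right)} = -15 + 3 \cdot 4 M = -15 + 12 M$)
$r{\left(U{\left(2 g{\left(-3 \right)},3 \right)} \right)} \left(-715\right) = \left(-15 + 12 \left(-3 + 2 \cdot 2 \left(-4\right)\right)\right) \left(-715\right) = \left(-15 + 12 \left(-3 + 2 \left(-8\right)\right)\right) \left(-715\right) = \left(-15 + 12 \left(-3 - 16\right)\right) \left(-715\right) = \left(-15 + 12 \left(-19\right)\right) \left(-715\right) = \left(-15 - 228\right) \left(-715\right) = \left(-243\right) \left(-715\right) = 173745$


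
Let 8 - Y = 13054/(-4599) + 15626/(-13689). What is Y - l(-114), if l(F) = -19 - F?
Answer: -44671681/538083 ≈ -83.020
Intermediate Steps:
Y = 6446204/538083 (Y = 8 - (13054/(-4599) + 15626/(-13689)) = 8 - (13054*(-1/4599) + 15626*(-1/13689)) = 8 - (-13054/4599 - 1202/1053) = 8 - 1*(-2141540/538083) = 8 + 2141540/538083 = 6446204/538083 ≈ 11.980)
Y - l(-114) = 6446204/538083 - (-19 - 1*(-114)) = 6446204/538083 - (-19 + 114) = 6446204/538083 - 1*95 = 6446204/538083 - 95 = -44671681/538083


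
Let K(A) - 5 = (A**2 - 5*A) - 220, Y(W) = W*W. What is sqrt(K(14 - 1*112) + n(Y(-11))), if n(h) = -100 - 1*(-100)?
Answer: sqrt(9879) ≈ 99.393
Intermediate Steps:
Y(W) = W**2
n(h) = 0 (n(h) = -100 + 100 = 0)
K(A) = -215 + A**2 - 5*A (K(A) = 5 + ((A**2 - 5*A) - 220) = 5 + (-220 + A**2 - 5*A) = -215 + A**2 - 5*A)
sqrt(K(14 - 1*112) + n(Y(-11))) = sqrt((-215 + (14 - 1*112)**2 - 5*(14 - 1*112)) + 0) = sqrt((-215 + (14 - 112)**2 - 5*(14 - 112)) + 0) = sqrt((-215 + (-98)**2 - 5*(-98)) + 0) = sqrt((-215 + 9604 + 490) + 0) = sqrt(9879 + 0) = sqrt(9879)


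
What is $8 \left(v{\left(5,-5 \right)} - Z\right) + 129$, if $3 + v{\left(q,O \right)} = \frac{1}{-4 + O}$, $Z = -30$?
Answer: $\frac{3097}{9} \approx 344.11$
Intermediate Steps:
$v{\left(q,O \right)} = -3 + \frac{1}{-4 + O}$
$8 \left(v{\left(5,-5 \right)} - Z\right) + 129 = 8 \left(\frac{13 - -15}{-4 - 5} - -30\right) + 129 = 8 \left(\frac{13 + 15}{-9} + 30\right) + 129 = 8 \left(\left(- \frac{1}{9}\right) 28 + 30\right) + 129 = 8 \left(- \frac{28}{9} + 30\right) + 129 = 8 \cdot \frac{242}{9} + 129 = \frac{1936}{9} + 129 = \frac{3097}{9}$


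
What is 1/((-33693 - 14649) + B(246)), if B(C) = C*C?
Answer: 1/12174 ≈ 8.2142e-5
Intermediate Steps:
B(C) = C²
1/((-33693 - 14649) + B(246)) = 1/((-33693 - 14649) + 246²) = 1/(-48342 + 60516) = 1/12174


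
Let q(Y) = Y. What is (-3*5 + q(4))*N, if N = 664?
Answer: -7304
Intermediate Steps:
(-3*5 + q(4))*N = (-3*5 + 4)*664 = (-15 + 4)*664 = -11*664 = -7304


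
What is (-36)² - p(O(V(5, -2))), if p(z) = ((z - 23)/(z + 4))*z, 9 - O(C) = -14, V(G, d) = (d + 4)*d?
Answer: 1296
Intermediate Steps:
V(G, d) = d*(4 + d) (V(G, d) = (4 + d)*d = d*(4 + d))
O(C) = 23 (O(C) = 9 - 1*(-14) = 9 + 14 = 23)
p(z) = z*(-23 + z)/(4 + z) (p(z) = ((-23 + z)/(4 + z))*z = z*(-23 + z)/(4 + z))
(-36)² - p(O(V(5, -2))) = (-36)² - 23*(-23 + 23)/(4 + 23) = 1296 - 23*0/27 = 1296 - 1*0 = 1296 + 0 = 1296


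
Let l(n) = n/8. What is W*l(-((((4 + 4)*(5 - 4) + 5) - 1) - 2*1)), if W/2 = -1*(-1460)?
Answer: -3650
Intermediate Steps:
l(n) = n/8 (l(n) = n*(1/8) = n/8)
W = 2920 (W = 2*(-1*(-1460)) = 2*1460 = 2920)
W*l(-((((4 + 4)*(5 - 4) + 5) - 1) - 2*1)) = 2920*((-((((4 + 4)*(5 - 4) + 5) - 1) - 2*1))/8) = 2920*((-(((8*1 + 5) - 1) - 2))/8) = 2920*((-(((8 + 5) - 1) - 2))/8) = 2920*((-((13 - 1) - 2))/8) = 2920*((-(12 - 2))/8) = 2920*((-1*10)/8) = 2920*((1/8)*(-10)) = 2920*(-5/4) = -3650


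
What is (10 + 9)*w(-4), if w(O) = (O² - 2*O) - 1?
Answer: 437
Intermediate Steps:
w(O) = -1 + O² - 2*O
(10 + 9)*w(-4) = (10 + 9)*(-1 + (-4)² - 2*(-4)) = 19*(-1 + 16 + 8) = 19*23 = 437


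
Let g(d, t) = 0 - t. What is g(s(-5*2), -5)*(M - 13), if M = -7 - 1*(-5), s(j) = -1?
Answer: -75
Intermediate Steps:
g(d, t) = -t
M = -2 (M = -7 + 5 = -2)
g(s(-5*2), -5)*(M - 13) = (-1*(-5))*(-2 - 13) = 5*(-15) = -75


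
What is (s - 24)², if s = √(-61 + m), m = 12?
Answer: 527 - 336*I ≈ 527.0 - 336.0*I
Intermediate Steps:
s = 7*I (s = √(-61 + 12) = √(-49) = 7*I ≈ 7.0*I)
(s - 24)² = (7*I - 24)² = (-24 + 7*I)²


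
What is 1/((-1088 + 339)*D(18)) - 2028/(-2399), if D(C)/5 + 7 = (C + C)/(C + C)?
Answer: 45571559/53905530 ≈ 0.84540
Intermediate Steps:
D(C) = -30 (D(C) = -35 + 5*((C + C)/(C + C)) = -35 + 5*((2*C)/((2*C))) = -35 + 5*((2*C)*(1/(2*C))) = -35 + 5*1 = -35 + 5 = -30)
1/((-1088 + 339)*D(18)) - 2028/(-2399) = 1/((-1088 + 339)*(-30)) - 2028/(-2399) = -1/30/(-749) - 2028*(-1/2399) = -1/749*(-1/30) + 2028/2399 = 1/22470 + 2028/2399 = 45571559/53905530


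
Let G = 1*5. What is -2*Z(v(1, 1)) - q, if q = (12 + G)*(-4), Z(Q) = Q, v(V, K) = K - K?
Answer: 68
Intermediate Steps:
v(V, K) = 0
G = 5
q = -68 (q = (12 + 5)*(-4) = 17*(-4) = -68)
-2*Z(v(1, 1)) - q = -2*0 - 1*(-68) = 0 + 68 = 68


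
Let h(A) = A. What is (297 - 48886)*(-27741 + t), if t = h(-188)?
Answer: 1357042181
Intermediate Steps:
t = -188
(297 - 48886)*(-27741 + t) = (297 - 48886)*(-27741 - 188) = -48589*(-27929) = 1357042181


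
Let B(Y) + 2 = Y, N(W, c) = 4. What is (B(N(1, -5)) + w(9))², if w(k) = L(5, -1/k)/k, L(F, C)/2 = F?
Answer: 784/81 ≈ 9.6790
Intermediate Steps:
L(F, C) = 2*F
w(k) = 10/k (w(k) = (2*5)/k = 10/k)
B(Y) = -2 + Y
(B(N(1, -5)) + w(9))² = ((-2 + 4) + 10/9)² = (2 + 10*(⅑))² = (2 + 10/9)² = (28/9)² = 784/81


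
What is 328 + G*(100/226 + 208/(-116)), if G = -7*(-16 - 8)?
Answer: 331288/3277 ≈ 101.09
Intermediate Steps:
G = 168 (G = -7*(-24) = 168)
328 + G*(100/226 + 208/(-116)) = 328 + 168*(100/226 + 208/(-116)) = 328 + 168*(100*(1/226) + 208*(-1/116)) = 328 + 168*(50/113 - 52/29) = 328 + 168*(-4426/3277) = 328 - 743568/3277 = 331288/3277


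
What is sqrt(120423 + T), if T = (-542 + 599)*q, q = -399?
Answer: 4*sqrt(6105) ≈ 312.54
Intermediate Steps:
T = -22743 (T = (-542 + 599)*(-399) = 57*(-399) = -22743)
sqrt(120423 + T) = sqrt(120423 - 22743) = sqrt(97680) = 4*sqrt(6105)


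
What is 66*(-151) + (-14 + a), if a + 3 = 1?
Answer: -9982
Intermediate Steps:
a = -2 (a = -3 + 1 = -2)
66*(-151) + (-14 + a) = 66*(-151) + (-14 - 2) = -9966 - 16 = -9982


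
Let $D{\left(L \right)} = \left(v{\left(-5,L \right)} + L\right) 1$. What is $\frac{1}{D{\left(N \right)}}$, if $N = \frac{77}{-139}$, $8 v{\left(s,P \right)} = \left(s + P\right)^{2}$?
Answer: $\frac{19321}{63795} \approx 0.30286$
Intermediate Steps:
$v{\left(s,P \right)} = \frac{\left(P + s\right)^{2}}{8}$ ($v{\left(s,P \right)} = \frac{\left(s + P\right)^{2}}{8} = \frac{\left(P + s\right)^{2}}{8}$)
$N = - \frac{77}{139}$ ($N = 77 \left(- \frac{1}{139}\right) = - \frac{77}{139} \approx -0.55396$)
$D{\left(L \right)} = L + \frac{\left(-5 + L\right)^{2}}{8}$ ($D{\left(L \right)} = \left(\frac{\left(L - 5\right)^{2}}{8} + L\right) 1 = \left(\frac{\left(-5 + L\right)^{2}}{8} + L\right) 1 = \left(L + \frac{\left(-5 + L\right)^{2}}{8}\right) 1 = L + \frac{\left(-5 + L\right)^{2}}{8}$)
$\frac{1}{D{\left(N \right)}} = \frac{1}{- \frac{77}{139} + \frac{\left(-5 - \frac{77}{139}\right)^{2}}{8}} = \frac{1}{- \frac{77}{139} + \frac{\left(- \frac{772}{139}\right)^{2}}{8}} = \frac{1}{- \frac{77}{139} + \frac{1}{8} \cdot \frac{595984}{19321}} = \frac{1}{- \frac{77}{139} + \frac{74498}{19321}} = \frac{1}{\frac{63795}{19321}} = \frac{19321}{63795}$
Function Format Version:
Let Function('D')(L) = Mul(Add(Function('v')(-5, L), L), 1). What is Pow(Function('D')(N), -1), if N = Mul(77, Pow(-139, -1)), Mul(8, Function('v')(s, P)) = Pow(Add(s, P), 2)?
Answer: Rational(19321, 63795) ≈ 0.30286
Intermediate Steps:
Function('v')(s, P) = Mul(Rational(1, 8), Pow(Add(P, s), 2)) (Function('v')(s, P) = Mul(Rational(1, 8), Pow(Add(s, P), 2)) = Mul(Rational(1, 8), Pow(Add(P, s), 2)))
N = Rational(-77, 139) (N = Mul(77, Rational(-1, 139)) = Rational(-77, 139) ≈ -0.55396)
Function('D')(L) = Add(L, Mul(Rational(1, 8), Pow(Add(-5, L), 2))) (Function('D')(L) = Mul(Add(Mul(Rational(1, 8), Pow(Add(L, -5), 2)), L), 1) = Mul(Add(Mul(Rational(1, 8), Pow(Add(-5, L), 2)), L), 1) = Mul(Add(L, Mul(Rational(1, 8), Pow(Add(-5, L), 2))), 1) = Add(L, Mul(Rational(1, 8), Pow(Add(-5, L), 2))))
Pow(Function('D')(N), -1) = Pow(Add(Rational(-77, 139), Mul(Rational(1, 8), Pow(Add(-5, Rational(-77, 139)), 2))), -1) = Pow(Add(Rational(-77, 139), Mul(Rational(1, 8), Pow(Rational(-772, 139), 2))), -1) = Pow(Add(Rational(-77, 139), Mul(Rational(1, 8), Rational(595984, 19321))), -1) = Pow(Add(Rational(-77, 139), Rational(74498, 19321)), -1) = Pow(Rational(63795, 19321), -1) = Rational(19321, 63795)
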